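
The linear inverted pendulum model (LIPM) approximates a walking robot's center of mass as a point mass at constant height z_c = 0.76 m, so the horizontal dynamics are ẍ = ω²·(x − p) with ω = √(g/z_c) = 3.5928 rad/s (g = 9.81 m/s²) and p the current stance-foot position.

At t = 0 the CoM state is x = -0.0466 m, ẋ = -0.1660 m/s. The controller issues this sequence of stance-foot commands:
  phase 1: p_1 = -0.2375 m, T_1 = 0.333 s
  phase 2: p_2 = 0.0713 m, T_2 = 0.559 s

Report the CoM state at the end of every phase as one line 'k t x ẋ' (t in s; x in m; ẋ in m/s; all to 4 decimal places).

phase 1: p=-0.2375, T=0.333, ωT=1.196402, cosh=1.805237, sinh=1.502957; start (x,ẋ)=(-0.046600, -0.166000) → end (x,ẋ)=(0.037678, 0.731157)
phase 2: p=0.0713, T=0.559, ωT=2.008375, cosh=3.792704, sinh=3.658497; start (x,ẋ)=(0.037678, 0.731157) → end (x,ẋ)=(0.688308, 2.331124)

1 0.3330 0.0377 0.7312
2 0.8920 0.6883 2.3311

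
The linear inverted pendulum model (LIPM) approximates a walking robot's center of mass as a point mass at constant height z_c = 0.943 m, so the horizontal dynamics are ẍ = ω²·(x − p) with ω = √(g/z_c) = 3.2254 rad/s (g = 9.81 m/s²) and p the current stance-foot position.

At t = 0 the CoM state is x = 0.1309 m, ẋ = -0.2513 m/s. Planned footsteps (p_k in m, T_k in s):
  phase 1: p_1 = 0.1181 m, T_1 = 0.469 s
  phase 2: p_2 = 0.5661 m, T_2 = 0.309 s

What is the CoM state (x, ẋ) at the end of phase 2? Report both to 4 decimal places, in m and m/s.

x = -0.5201, ẋ = -2.9939

phase 1: p=0.1181, T=0.469, ωT=1.512713, cosh=2.379669, sinh=2.159358; start (x,ẋ)=(0.130900, -0.251300) → end (x,ẋ)=(-0.019682, -0.508862)
phase 2: p=0.5661, T=0.309, ωT=0.996649, cosh=1.539151, sinh=1.170036; start (x,ẋ)=(-0.019682, -0.508862) → end (x,ẋ)=(-0.520100, -2.993859)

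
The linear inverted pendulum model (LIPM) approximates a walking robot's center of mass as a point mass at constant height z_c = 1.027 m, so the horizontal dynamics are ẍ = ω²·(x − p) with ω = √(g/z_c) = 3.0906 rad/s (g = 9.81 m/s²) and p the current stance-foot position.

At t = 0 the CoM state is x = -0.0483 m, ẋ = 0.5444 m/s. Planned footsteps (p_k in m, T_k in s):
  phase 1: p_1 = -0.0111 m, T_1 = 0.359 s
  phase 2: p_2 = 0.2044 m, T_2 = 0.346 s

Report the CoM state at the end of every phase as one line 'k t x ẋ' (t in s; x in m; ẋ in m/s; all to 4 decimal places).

phase 1: p=-0.0111, T=0.359, ωT=1.109525, cosh=1.681317, sinh=1.351602; start (x,ẋ)=(-0.048300, 0.544400) → end (x,ẋ)=(0.164436, 0.759915)
phase 2: p=0.2044, T=0.346, ωT=1.069348, cosh=1.628355, sinh=1.285123; start (x,ẋ)=(0.164436, 0.759915) → end (x,ẋ)=(0.455309, 1.078681)

1 0.3590 0.1644 0.7599
2 0.7050 0.4553 1.0787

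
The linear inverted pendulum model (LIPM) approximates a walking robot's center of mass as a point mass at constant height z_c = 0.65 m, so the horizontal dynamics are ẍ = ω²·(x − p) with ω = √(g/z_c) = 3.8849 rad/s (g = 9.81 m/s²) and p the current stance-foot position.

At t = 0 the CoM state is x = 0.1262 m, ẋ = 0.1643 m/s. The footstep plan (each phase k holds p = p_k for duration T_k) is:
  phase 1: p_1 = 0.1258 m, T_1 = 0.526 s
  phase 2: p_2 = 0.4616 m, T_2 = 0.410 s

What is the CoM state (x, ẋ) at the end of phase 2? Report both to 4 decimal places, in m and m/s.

phase 1: p=0.1258, T=0.526, ωT=2.043457, cosh=3.923412, sinh=3.793832; start (x,ẋ)=(0.126200, 0.164300) → end (x,ẋ)=(0.287818, 0.650512)
phase 2: p=0.4616, T=0.410, ωT=1.592809, cosh=2.560448, sinh=2.357095; start (x,ẋ)=(0.287818, 0.650512) → end (x,ẋ)=(0.411327, 0.074267)

x = 0.4113, ẋ = 0.0743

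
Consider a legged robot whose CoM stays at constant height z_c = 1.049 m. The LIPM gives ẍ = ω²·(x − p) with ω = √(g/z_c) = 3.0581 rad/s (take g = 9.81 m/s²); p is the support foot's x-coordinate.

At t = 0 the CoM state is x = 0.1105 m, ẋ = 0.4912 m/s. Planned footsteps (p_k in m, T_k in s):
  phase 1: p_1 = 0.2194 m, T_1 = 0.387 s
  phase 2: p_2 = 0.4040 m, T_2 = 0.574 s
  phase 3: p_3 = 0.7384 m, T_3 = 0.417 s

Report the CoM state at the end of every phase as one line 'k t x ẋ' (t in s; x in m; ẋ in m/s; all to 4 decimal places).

phase 1: p=0.2194, T=0.387, ωT=1.183485, cosh=1.785972, sinh=1.479762; start (x,ẋ)=(0.110500, 0.491200) → end (x,ẋ)=(0.262591, 0.384469)
phase 2: p=0.4040, T=0.574, ωT=1.755349, cosh=2.979158, sinh=2.806311; start (x,ẋ)=(0.262591, 0.384469) → end (x,ẋ)=(0.335533, -0.068177)
phase 3: p=0.7384, T=0.417, ωT=1.275228, cosh=1.929442, sinh=1.650075; start (x,ẋ)=(0.335533, -0.068177) → end (x,ẋ)=(-0.075695, -2.164447)

1 0.3870 0.2626 0.3845
2 0.9610 0.3355 -0.0682
3 1.3780 -0.0757 -2.1644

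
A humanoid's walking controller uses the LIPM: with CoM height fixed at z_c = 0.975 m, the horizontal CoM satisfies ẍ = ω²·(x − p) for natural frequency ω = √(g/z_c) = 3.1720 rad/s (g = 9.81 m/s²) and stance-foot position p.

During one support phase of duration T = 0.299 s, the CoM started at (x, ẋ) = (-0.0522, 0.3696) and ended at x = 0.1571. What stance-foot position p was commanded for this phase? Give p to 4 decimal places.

ωT = 3.1720·0.299 = 0.948428; cosh(ωT) = 1.484499, sinh(ωT) = 1.097149
x(T) = p + (x₀−p)·cosh(ωT) + (ẋ₀/ω)·sinh(ωT) ⇒ p·(1 − cosh) = x(T) − x₀·cosh − (ẋ₀/ω)·sinh
numerator   = 0.1571 − (-0.0522)·1.484499 − (0.3696/3.1720)·1.097149 = 0.106751
denominator = 1 − 1.484499 = -0.484499
p = 0.106751 / -0.484499 = -0.2203

p = -0.2203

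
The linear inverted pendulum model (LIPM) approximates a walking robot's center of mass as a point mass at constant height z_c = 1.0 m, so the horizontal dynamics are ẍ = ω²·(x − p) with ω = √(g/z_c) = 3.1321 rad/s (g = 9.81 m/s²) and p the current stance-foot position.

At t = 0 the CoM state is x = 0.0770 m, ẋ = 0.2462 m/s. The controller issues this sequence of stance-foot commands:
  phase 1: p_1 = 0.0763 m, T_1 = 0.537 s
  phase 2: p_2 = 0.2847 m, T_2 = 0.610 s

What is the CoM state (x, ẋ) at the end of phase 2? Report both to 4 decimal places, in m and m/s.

x = 1.0045, ẋ = 2.3579

phase 1: p=0.0763, T=0.537, ωT=1.681938, cosh=2.780988, sinh=2.594975; start (x,ẋ)=(0.077000, 0.246200) → end (x,ẋ)=(0.282226, 0.690369)
phase 2: p=0.2847, T=0.610, ωT=1.910581, cosh=3.452504, sinh=3.304510; start (x,ẋ)=(0.282226, 0.690369) → end (x,ẋ)=(1.004528, 2.357892)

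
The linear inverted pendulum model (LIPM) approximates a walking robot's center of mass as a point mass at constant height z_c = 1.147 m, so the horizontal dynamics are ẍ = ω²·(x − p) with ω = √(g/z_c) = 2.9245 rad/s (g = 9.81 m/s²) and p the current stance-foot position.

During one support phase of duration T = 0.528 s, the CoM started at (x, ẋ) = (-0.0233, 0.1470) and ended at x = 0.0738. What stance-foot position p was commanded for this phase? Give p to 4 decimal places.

p = -0.0128

ωT = 2.9245·0.528 = 1.544136; cosh(ωT) = 2.448710, sinh(ωT) = 2.235213
x(T) = p + (x₀−p)·cosh(ωT) + (ẋ₀/ω)·sinh(ωT) ⇒ p·(1 − cosh) = x(T) − x₀·cosh − (ẋ₀/ω)·sinh
numerator   = 0.0738 − (-0.0233)·2.448710 − (0.1470/2.9245)·2.235213 = 0.018502
denominator = 1 − 2.448710 = -1.448710
p = 0.018502 / -1.448710 = -0.0128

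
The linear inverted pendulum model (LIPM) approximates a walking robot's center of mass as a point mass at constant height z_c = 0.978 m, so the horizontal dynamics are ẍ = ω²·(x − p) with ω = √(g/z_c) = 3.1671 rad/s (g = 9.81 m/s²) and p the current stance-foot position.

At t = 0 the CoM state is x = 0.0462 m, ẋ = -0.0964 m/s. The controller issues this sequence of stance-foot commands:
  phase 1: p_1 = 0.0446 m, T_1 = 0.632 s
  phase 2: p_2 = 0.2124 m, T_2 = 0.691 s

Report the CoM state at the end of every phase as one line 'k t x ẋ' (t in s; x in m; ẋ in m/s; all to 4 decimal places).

phase 1: p=0.0446, T=0.632, ωT=2.001607, cosh=3.768030, sinh=3.632912; start (x,ẋ)=(0.046200, -0.096400) → end (x,ẋ)=(-0.059950, -0.344829)
phase 2: p=0.2124, T=0.691, ωT=2.188466, cosh=4.516803, sinh=4.404715; start (x,ẋ)=(-0.059950, -0.344829) → end (x,ẋ)=(-1.497327, -5.356846)

1 0.6320 -0.0599 -0.3448
2 1.3230 -1.4973 -5.3568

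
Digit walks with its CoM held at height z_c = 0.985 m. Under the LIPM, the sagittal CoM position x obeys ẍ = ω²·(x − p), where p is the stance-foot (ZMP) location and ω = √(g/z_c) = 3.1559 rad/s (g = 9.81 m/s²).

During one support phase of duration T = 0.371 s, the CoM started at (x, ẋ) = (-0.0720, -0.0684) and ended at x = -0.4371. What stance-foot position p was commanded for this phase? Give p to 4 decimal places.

p = 0.3626

ωT = 3.1559·0.371 = 1.170839; cosh(ωT) = 1.767402, sinh(ωT) = 1.457295
x(T) = p + (x₀−p)·cosh(ωT) + (ẋ₀/ω)·sinh(ωT) ⇒ p·(1 − cosh) = x(T) − x₀·cosh − (ẋ₀/ω)·sinh
numerator   = -0.4371 − (-0.0720)·1.767402 − (-0.0684/3.1559)·1.457295 = -0.278262
denominator = 1 − 1.767402 = -0.767402
p = -0.278262 / -0.767402 = 0.3626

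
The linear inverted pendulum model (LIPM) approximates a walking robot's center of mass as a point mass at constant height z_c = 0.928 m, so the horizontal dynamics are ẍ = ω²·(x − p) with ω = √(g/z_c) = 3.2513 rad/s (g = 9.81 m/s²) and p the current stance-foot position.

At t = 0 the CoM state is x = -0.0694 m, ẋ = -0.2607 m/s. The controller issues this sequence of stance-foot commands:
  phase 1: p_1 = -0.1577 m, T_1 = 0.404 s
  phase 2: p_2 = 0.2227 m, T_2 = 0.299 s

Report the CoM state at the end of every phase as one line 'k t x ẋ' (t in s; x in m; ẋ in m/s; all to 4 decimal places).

1 0.4040 -0.1200 -0.0246
2 0.7030 -0.3036 -1.2990

phase 1: p=-0.1577, T=0.404, ωT=1.313525, cosh=1.994066, sinh=1.725196; start (x,ẋ)=(-0.069400, -0.260700) → end (x,ẋ)=(-0.119956, -0.024567)
phase 2: p=0.2227, T=0.299, ωT=0.972139, cosh=1.510933, sinh=1.132660; start (x,ẋ)=(-0.119956, -0.024567) → end (x,ẋ)=(-0.303588, -1.298989)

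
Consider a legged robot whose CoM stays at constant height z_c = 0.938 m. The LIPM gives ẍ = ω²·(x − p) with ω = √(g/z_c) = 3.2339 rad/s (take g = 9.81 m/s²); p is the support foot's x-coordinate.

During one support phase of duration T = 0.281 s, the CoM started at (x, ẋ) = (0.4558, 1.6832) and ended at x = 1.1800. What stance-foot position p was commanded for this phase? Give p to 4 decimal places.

p = 0.0410

ωT = 3.2339·0.281 = 0.908726; cosh(ωT) = 1.442098, sinh(ωT) = 1.039061
x(T) = p + (x₀−p)·cosh(ωT) + (ẋ₀/ω)·sinh(ωT) ⇒ p·(1 − cosh) = x(T) − x₀·cosh − (ẋ₀/ω)·sinh
numerator   = 1.1800 − (0.4558)·1.442098 − (1.6832/3.2339)·1.039061 = -0.018125
denominator = 1 − 1.442098 = -0.442098
p = -0.018125 / -0.442098 = 0.0410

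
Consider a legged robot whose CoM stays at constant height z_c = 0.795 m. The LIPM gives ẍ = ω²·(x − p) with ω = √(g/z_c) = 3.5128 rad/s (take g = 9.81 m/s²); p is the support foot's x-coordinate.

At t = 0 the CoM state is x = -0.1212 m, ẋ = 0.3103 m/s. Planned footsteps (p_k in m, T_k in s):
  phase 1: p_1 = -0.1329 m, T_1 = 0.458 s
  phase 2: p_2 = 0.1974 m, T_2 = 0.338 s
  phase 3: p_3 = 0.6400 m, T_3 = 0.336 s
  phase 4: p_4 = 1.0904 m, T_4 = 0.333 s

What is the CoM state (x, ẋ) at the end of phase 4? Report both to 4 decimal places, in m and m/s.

phase 1: p=-0.1329, T=0.458, ωT=1.608862, cosh=2.598619, sinh=2.398504; start (x,ẋ)=(-0.121200, 0.310300) → end (x,ẋ)=(0.109374, 0.904929)
phase 2: p=0.1974, T=0.338, ωT=1.187326, cosh=1.791670, sinh=1.486634; start (x,ẋ)=(0.109374, 0.904929) → end (x,ẋ)=(0.422656, 1.161639)
phase 3: p=0.6400, T=0.336, ωT=1.180301, cosh=1.781270, sinh=1.474083; start (x,ẋ)=(0.422656, 1.161639) → end (x,ẋ)=(0.740313, 0.943752)
phase 4: p=1.0904, T=0.333, ωT=1.169762, cosh=1.765834, sinh=1.455393; start (x,ẋ)=(0.740313, 0.943752) → end (x,ẋ)=(0.863212, -0.123313)

x = 0.8632, ẋ = -0.1233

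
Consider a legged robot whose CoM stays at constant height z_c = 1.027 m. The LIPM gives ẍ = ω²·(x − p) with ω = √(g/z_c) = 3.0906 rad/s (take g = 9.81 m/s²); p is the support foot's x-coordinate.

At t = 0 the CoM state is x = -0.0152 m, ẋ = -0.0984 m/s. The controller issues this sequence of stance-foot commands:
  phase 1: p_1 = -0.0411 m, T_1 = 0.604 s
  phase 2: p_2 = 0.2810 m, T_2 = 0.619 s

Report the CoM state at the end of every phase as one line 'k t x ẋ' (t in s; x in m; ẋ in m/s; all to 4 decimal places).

phase 1: p=-0.0411, T=0.604, ωT=1.866722, cosh=3.310847, sinh=3.156218; start (x,ẋ)=(-0.015200, -0.098400) → end (x,ẋ)=(-0.055838, -0.073143)
phase 2: p=0.2810, T=0.619, ωT=1.913081, cosh=3.460777, sinh=3.313153; start (x,ẋ)=(-0.055838, -0.073143) → end (x,ẋ)=(-0.963132, -3.702230)

1 0.6040 -0.0558 -0.0731
2 1.2230 -0.9631 -3.7022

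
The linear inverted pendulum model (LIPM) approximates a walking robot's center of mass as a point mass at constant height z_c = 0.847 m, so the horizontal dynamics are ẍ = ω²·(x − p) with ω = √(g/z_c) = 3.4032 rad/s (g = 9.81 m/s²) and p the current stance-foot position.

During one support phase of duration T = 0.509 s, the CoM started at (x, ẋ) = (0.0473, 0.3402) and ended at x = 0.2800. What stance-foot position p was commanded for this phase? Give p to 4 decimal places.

p = 0.0687

ωT = 3.4032·0.509 = 1.732229; cosh(ωT) = 2.915065, sinh(ωT) = 2.738175
x(T) = p + (x₀−p)·cosh(ωT) + (ẋ₀/ω)·sinh(ωT) ⇒ p·(1 − cosh) = x(T) − x₀·cosh − (ẋ₀/ω)·sinh
numerator   = 0.2800 − (0.0473)·2.915065 − (0.3402/3.4032)·2.738175 = -0.131604
denominator = 1 − 2.915065 = -1.915065
p = -0.131604 / -1.915065 = 0.0687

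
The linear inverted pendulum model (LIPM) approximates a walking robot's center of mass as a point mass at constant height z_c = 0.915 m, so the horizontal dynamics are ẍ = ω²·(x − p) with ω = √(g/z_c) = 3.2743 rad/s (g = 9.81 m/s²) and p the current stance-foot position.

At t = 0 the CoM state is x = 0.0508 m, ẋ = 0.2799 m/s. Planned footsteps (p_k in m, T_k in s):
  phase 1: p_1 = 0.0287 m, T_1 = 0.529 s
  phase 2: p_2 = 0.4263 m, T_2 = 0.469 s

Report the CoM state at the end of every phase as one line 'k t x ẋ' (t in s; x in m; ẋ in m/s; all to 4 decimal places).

1 0.5290 0.3272 1.0139
2 0.9980 0.8712 1.7448

phase 1: p=0.0287, T=0.529, ωT=1.732105, cosh=2.914725, sinh=2.737813; start (x,ẋ)=(0.050800, 0.279900) → end (x,ẋ)=(0.327154, 1.013945)
phase 2: p=0.4263, T=0.469, ωT=1.535647, cosh=2.429822, sinh=2.214506; start (x,ẋ)=(0.327154, 1.013945) → end (x,ẋ)=(0.871155, 1.744807)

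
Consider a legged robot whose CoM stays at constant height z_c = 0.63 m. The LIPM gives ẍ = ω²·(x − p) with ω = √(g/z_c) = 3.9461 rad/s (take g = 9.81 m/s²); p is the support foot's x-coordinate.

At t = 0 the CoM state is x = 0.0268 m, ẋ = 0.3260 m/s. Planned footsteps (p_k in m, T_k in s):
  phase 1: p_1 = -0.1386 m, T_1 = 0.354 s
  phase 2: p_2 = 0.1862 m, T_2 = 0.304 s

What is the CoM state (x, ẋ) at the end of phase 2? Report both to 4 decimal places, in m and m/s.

x = 1.2652, ẋ = 4.6196

phase 1: p=-0.1386, T=0.354, ωT=1.396919, cosh=2.145042, sinh=1.897684; start (x,ẋ)=(0.026800, 0.326000) → end (x,ẋ)=(0.372964, 1.937874)
phase 2: p=0.1862, T=0.304, ωT=1.199614, cosh=1.810074, sinh=1.508763; start (x,ẋ)=(0.372964, 1.937874) → end (x,ẋ)=(1.265189, 4.619636)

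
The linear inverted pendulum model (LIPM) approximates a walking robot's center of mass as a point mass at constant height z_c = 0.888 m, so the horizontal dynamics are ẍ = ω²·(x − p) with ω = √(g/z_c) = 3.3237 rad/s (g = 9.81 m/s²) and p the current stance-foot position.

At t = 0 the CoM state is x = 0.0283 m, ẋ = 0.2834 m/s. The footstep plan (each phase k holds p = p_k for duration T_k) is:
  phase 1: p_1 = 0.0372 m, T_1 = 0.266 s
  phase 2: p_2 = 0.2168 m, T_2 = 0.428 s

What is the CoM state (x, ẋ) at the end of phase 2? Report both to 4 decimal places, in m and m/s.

x = 0.2014, ẋ = 0.1239

phase 1: p=0.0372, T=0.266, ωT=0.884104, cosh=1.416949, sinh=1.003865; start (x,ẋ)=(0.028300, 0.283400) → end (x,ẋ)=(0.110185, 0.371868)
phase 2: p=0.2168, T=0.428, ωT=1.422544, cosh=2.194378, sinh=1.953279; start (x,ẋ)=(0.110185, 0.371868) → end (x,ẋ)=(0.201387, 0.123864)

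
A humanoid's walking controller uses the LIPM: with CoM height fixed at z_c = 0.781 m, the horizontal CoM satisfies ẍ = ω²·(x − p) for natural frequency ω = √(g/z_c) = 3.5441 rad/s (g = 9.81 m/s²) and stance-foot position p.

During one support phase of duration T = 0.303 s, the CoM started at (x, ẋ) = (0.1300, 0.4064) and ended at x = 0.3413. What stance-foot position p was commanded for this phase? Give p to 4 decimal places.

ωT = 3.5441·0.303 = 1.073862; cosh(ωT) = 1.634174, sinh(ωT) = 1.292488
x(T) = p + (x₀−p)·cosh(ωT) + (ẋ₀/ω)·sinh(ωT) ⇒ p·(1 − cosh) = x(T) − x₀·cosh − (ẋ₀/ω)·sinh
numerator   = 0.3413 − (0.1300)·1.634174 − (0.4064/3.5441)·1.292488 = -0.019351
denominator = 1 − 1.634174 = -0.634174
p = -0.019351 / -0.634174 = 0.0305

p = 0.0305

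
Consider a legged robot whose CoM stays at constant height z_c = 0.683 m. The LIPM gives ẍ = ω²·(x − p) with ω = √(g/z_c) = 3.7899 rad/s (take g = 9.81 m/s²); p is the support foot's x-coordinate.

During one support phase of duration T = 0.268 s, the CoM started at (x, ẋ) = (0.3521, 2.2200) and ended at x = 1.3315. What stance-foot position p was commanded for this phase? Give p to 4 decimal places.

ωT = 3.7899·0.268 = 1.015693; cosh(ωT) = 1.561714, sinh(ωT) = 1.199563
x(T) = p + (x₀−p)·cosh(ωT) + (ẋ₀/ω)·sinh(ωT) ⇒ p·(1 − cosh) = x(T) − x₀·cosh − (ẋ₀/ω)·sinh
numerator   = 1.3315 − (0.3521)·1.561714 − (2.2200/3.7899)·1.199563 = 0.078956
denominator = 1 − 1.561714 = -0.561714
p = 0.078956 / -0.561714 = -0.1406

p = -0.1406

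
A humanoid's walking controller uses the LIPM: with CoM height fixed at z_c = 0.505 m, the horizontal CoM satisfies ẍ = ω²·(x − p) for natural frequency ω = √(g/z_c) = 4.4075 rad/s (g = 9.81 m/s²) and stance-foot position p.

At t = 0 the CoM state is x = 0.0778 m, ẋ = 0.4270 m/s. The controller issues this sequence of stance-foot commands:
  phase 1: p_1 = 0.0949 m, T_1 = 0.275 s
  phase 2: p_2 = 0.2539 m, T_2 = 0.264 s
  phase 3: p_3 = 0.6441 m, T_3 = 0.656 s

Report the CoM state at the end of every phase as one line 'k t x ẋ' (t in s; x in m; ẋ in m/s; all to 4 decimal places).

1 0.2750 0.2120 0.6656
2 0.5390 0.3984 0.9025
3 1.1950 0.2627 -1.5707

phase 1: p=0.0949, T=0.275, ωT=1.212063, cosh=1.828996, sinh=1.531413; start (x,ẋ)=(0.077800, 0.427000) → end (x,ẋ)=(0.211988, 0.665561)
phase 2: p=0.2539, T=0.264, ωT=1.163580, cosh=1.756870, sinh=1.444504; start (x,ẋ)=(0.211988, 0.665561) → end (x,ẋ)=(0.398395, 0.902465)
phase 3: p=0.6441, T=0.656, ωT=2.891320, cosh=9.036290, sinh=8.980787; start (x,ẋ)=(0.398395, 0.902465) → end (x,ẋ)=(0.262718, -1.570744)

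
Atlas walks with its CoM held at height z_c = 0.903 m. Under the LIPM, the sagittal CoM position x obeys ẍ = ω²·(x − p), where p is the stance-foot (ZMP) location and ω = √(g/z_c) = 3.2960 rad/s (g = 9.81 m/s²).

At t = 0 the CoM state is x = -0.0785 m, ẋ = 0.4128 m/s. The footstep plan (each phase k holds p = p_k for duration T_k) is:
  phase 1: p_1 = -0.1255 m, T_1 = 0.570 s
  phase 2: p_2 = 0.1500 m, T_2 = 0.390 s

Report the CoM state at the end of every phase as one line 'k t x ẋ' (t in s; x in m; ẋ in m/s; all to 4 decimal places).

1 0.5700 0.4322 1.8776
2 0.9600 1.6505 5.2077

phase 1: p=-0.1255, T=0.570, ωT=1.878720, cosh=3.348954, sinh=3.196168; start (x,ẋ)=(-0.078500, 0.412800) → end (x,ẋ)=(0.432198, 1.877573)
phase 2: p=0.1500, T=0.390, ωT=1.285440, cosh=1.946394, sinh=1.669865; start (x,ẋ)=(0.432198, 1.877573) → end (x,ẋ)=(1.650510, 5.207676)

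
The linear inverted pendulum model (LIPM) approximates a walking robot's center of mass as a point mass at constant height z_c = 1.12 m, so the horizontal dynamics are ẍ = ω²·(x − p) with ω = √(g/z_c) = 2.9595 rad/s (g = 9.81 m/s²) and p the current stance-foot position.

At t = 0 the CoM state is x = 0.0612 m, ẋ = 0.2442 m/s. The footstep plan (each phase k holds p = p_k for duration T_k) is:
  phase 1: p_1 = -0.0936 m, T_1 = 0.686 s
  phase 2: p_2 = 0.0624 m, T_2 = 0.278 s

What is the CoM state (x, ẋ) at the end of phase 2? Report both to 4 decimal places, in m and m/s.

x = 1.9100, ẋ = 5.6585

phase 1: p=-0.0936, T=0.686, ωT=2.030217, cosh=3.873523, sinh=3.742216; start (x,ẋ)=(0.061200, 0.244200) → end (x,ẋ)=(0.814806, 2.660338)
phase 2: p=0.0624, T=0.278, ωT=0.822741, cosh=1.357979, sinh=0.918753; start (x,ẋ)=(0.814806, 2.660338) → end (x,ẋ)=(1.910032, 5.658513)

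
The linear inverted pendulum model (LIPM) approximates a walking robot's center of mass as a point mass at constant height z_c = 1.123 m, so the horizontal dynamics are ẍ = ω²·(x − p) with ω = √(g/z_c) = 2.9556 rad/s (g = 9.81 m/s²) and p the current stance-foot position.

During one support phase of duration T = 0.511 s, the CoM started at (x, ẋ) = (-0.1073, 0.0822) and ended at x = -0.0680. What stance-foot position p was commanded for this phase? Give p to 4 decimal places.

ωT = 2.9556·0.511 = 1.510312; cosh(ωT) = 2.374491, sinh(ωT) = 2.153650
x(T) = p + (x₀−p)·cosh(ωT) + (ẋ₀/ω)·sinh(ωT) ⇒ p·(1 − cosh) = x(T) − x₀·cosh − (ẋ₀/ω)·sinh
numerator   = -0.0680 − (-0.1073)·2.374491 − (0.0822/2.9556)·2.153650 = 0.126886
denominator = 1 − 2.374491 = -1.374491
p = 0.126886 / -1.374491 = -0.0923

p = -0.0923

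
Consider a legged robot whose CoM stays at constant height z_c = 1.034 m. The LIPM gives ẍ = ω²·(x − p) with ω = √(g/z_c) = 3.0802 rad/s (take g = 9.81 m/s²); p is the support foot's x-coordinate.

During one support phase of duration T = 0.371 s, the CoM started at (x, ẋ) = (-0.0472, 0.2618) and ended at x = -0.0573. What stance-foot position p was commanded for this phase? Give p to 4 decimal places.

ωT = 3.0802·0.371 = 1.142754; cosh(ωT) = 1.727166, sinh(ωT) = 1.408226
x(T) = p + (x₀−p)·cosh(ωT) + (ẋ₀/ω)·sinh(ωT) ⇒ p·(1 − cosh) = x(T) − x₀·cosh − (ẋ₀/ω)·sinh
numerator   = -0.0573 − (-0.0472)·1.727166 − (0.2618/3.0802)·1.408226 = -0.095469
denominator = 1 − 1.727166 = -0.727166
p = -0.095469 / -0.727166 = 0.1313

p = 0.1313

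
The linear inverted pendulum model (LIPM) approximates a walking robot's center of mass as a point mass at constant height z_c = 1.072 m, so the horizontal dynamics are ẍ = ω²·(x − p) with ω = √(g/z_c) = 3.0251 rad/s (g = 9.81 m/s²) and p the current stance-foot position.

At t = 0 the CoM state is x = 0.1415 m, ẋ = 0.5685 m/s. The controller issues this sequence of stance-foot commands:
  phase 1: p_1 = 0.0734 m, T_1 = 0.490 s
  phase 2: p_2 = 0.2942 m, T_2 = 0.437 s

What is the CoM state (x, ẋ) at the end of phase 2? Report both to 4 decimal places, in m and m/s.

phase 1: p=0.0734, T=0.490, ωT=1.482299, cosh=2.315086, sinh=2.087971; start (x,ẋ)=(0.141500, 0.568500) → end (x,ẋ)=(0.623445, 1.746268)
phase 2: p=0.2942, T=0.437, ωT=1.321969, cosh=2.008704, sinh=1.742094; start (x,ẋ)=(0.623445, 1.746268) → end (x,ẋ)=(1.961196, 5.242859)

x = 1.9612, ẋ = 5.2429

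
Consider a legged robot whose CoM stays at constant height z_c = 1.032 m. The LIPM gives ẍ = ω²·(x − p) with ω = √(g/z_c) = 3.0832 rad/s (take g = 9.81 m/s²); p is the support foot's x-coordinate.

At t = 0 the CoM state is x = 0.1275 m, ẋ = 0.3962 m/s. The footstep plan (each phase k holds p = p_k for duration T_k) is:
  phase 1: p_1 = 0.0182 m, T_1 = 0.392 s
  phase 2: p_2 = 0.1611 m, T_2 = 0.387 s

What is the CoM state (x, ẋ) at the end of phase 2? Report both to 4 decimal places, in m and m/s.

x = 1.2160, ẋ = 3.3914

phase 1: p=0.0182, T=0.392, ωT=1.208614, cosh=1.823726, sinh=1.525115; start (x,ẋ)=(0.127500, 0.396200) → end (x,ẋ)=(0.413515, 1.236515)
phase 2: p=0.1611, T=0.387, ωT=1.193198, cosh=1.800431, sinh=1.497181; start (x,ẋ)=(0.413515, 1.236515) → end (x,ẋ)=(1.215999, 3.391433)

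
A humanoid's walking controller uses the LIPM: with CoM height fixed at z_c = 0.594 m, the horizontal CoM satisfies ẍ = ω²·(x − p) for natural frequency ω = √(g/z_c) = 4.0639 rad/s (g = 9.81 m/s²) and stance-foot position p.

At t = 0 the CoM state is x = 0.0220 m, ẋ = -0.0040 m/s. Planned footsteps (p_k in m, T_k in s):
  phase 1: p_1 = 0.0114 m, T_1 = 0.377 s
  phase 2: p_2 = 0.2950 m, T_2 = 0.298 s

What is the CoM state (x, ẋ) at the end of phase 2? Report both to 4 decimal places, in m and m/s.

x = -0.1482, ẋ = -1.4608

phase 1: p=0.0114, T=0.377, ωT=1.532090, cosh=2.421962, sinh=2.205878; start (x,ẋ)=(0.022000, -0.004000) → end (x,ẋ)=(0.034902, 0.085336)
phase 2: p=0.2950, T=0.298, ωT=1.211042, cosh=1.827434, sinh=1.529547; start (x,ẋ)=(0.034902, 0.085336) → end (x,ẋ)=(-0.148195, -1.460808)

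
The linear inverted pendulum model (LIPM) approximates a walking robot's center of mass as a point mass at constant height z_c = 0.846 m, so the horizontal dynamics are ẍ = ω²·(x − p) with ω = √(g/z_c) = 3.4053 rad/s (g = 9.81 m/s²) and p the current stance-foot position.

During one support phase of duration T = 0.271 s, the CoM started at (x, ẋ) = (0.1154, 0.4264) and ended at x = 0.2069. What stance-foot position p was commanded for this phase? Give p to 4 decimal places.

ωT = 3.4053·0.271 = 0.922836; cosh(ωT) = 1.456904, sinh(ωT) = 1.059514
x(T) = p + (x₀−p)·cosh(ωT) + (ẋ₀/ω)·sinh(ωT) ⇒ p·(1 − cosh) = x(T) − x₀·cosh − (ẋ₀/ω)·sinh
numerator   = 0.2069 − (0.1154)·1.456904 − (0.4264/3.4053)·1.059514 = -0.093895
denominator = 1 − 1.456904 = -0.456904
p = -0.093895 / -0.456904 = 0.2055

p = 0.2055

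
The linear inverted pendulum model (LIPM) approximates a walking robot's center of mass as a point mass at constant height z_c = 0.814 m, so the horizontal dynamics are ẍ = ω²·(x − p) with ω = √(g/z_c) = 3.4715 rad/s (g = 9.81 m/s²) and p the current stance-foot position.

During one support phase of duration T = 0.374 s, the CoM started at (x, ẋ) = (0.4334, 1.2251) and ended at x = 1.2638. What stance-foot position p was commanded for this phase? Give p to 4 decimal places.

ωT = 3.4715·0.374 = 1.298341; cosh(ωT) = 1.968099, sinh(ωT) = 1.695115
x(T) = p + (x₀−p)·cosh(ωT) + (ẋ₀/ω)·sinh(ωT) ⇒ p·(1 − cosh) = x(T) − x₀·cosh − (ẋ₀/ω)·sinh
numerator   = 1.2638 − (0.4334)·1.968099 − (1.2251/3.4715)·1.695115 = -0.187384
denominator = 1 − 1.968099 = -0.968099
p = -0.187384 / -0.968099 = 0.1936

p = 0.1936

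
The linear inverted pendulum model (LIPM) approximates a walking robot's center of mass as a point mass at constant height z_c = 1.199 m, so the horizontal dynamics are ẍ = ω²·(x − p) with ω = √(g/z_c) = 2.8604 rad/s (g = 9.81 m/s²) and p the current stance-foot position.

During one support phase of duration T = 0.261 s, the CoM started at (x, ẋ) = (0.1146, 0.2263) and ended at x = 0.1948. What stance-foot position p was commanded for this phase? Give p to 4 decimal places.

p = 0.0615

ωT = 2.8604·0.261 = 0.746564; cosh(ωT) = 1.291866, sinh(ωT) = 0.817874
x(T) = p + (x₀−p)·cosh(ωT) + (ẋ₀/ω)·sinh(ωT) ⇒ p·(1 − cosh) = x(T) − x₀·cosh − (ẋ₀/ω)·sinh
numerator   = 0.1948 − (0.1146)·1.291866 − (0.2263/2.8604)·0.817874 = -0.017954
denominator = 1 − 1.291866 = -0.291866
p = -0.017954 / -0.291866 = 0.0615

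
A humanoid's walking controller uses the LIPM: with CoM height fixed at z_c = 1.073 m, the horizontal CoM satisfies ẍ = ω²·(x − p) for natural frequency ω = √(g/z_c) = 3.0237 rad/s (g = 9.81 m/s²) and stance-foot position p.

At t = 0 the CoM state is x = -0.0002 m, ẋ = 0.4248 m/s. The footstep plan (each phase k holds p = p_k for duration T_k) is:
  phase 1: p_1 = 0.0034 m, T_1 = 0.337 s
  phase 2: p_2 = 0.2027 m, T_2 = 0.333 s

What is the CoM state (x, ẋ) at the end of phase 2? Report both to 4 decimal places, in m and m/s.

x = 0.4030, ẋ = 0.8834

phase 1: p=0.0034, T=0.337, ωT=1.018987, cosh=1.565674, sinh=1.204713; start (x,ẋ)=(-0.000200, 0.424800) → end (x,ẋ)=(0.167014, 0.651984)
phase 2: p=0.2027, T=0.333, ωT=1.006892, cosh=1.551217, sinh=1.185864; start (x,ẋ)=(0.167014, 0.651984) → end (x,ẋ)=(0.403045, 0.883410)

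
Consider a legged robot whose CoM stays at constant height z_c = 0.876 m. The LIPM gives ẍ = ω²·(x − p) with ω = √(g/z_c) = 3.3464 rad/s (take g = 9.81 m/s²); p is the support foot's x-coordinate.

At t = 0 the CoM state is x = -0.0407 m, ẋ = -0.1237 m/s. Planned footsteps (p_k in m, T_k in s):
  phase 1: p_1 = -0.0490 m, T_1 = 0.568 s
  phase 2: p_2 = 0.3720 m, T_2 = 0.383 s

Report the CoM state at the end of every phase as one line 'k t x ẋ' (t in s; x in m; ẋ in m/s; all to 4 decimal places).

phase 1: p=-0.0490, T=0.568, ωT=1.900755, cosh=3.420201, sinh=3.270745; start (x,ẋ)=(-0.040700, -0.123700) → end (x,ẋ)=(-0.141516, -0.332233)
phase 2: p=0.3720, T=0.383, ωT=1.281671, cosh=1.940114, sinh=1.662541; start (x,ẋ)=(-0.141516, -0.332233) → end (x,ẋ)=(-0.789338, -3.501530)

1 0.5680 -0.1415 -0.3322
2 0.9510 -0.7893 -3.5015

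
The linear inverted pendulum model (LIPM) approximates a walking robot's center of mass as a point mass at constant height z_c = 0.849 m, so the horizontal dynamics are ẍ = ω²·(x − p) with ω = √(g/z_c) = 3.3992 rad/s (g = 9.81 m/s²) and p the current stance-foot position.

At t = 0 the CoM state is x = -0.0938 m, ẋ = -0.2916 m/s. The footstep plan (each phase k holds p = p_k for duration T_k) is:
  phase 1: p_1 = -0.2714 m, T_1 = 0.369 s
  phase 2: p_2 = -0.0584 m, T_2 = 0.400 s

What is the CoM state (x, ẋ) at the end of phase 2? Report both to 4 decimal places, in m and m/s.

x = 0.1359, ẋ = 0.7807

phase 1: p=-0.2714, T=0.369, ωT=1.254305, cosh=1.895337, sinh=1.610063; start (x,ẋ)=(-0.093800, -0.291600) → end (x,ẋ)=(-0.072907, 0.419311)
phase 2: p=-0.0584, T=0.400, ωT=1.359680, cosh=2.075845, sinh=1.819102; start (x,ẋ)=(-0.072907, 0.419311) → end (x,ẋ)=(0.135882, 0.780720)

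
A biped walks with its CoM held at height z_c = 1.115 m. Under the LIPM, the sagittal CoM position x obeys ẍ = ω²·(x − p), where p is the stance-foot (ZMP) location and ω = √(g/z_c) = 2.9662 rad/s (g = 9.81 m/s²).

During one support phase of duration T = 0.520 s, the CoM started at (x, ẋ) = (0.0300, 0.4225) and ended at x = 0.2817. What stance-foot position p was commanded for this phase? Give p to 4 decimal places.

p = 0.0757

ωT = 2.9662·0.520 = 1.542424; cosh(ωT) = 2.444887, sinh(ωT) = 2.231024
x(T) = p + (x₀−p)·cosh(ωT) + (ẋ₀/ω)·sinh(ωT) ⇒ p·(1 − cosh) = x(T) − x₀·cosh − (ẋ₀/ω)·sinh
numerator   = 0.2817 − (0.0300)·2.444887 − (0.4225/2.9662)·2.231024 = -0.109430
denominator = 1 − 2.444887 = -1.444887
p = -0.109430 / -1.444887 = 0.0757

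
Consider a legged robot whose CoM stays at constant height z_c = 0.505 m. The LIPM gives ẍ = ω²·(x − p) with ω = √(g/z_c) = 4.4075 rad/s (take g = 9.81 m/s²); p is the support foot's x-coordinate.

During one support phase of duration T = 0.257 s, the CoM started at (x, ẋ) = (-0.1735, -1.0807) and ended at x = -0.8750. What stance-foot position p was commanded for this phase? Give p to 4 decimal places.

p = 0.3319

ωT = 4.4075·0.257 = 1.132727; cosh(ωT) = 1.713132, sinh(ωT) = 1.390979
x(T) = p + (x₀−p)·cosh(ωT) + (ẋ₀/ω)·sinh(ωT) ⇒ p·(1 − cosh) = x(T) − x₀·cosh − (ẋ₀/ω)·sinh
numerator   = -0.8750 − (-0.1735)·1.713132 − (-1.0807/4.4075)·1.390979 = -0.236709
denominator = 1 − 1.713132 = -0.713132
p = -0.236709 / -0.713132 = 0.3319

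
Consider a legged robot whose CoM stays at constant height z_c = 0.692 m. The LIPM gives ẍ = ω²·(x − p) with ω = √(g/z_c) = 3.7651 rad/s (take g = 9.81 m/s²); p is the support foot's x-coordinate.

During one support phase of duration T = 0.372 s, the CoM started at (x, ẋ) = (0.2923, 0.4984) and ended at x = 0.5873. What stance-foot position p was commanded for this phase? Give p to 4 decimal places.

p = 0.2552

ωT = 3.7651·0.372 = 1.400617; cosh(ωT) = 2.152074, sinh(ωT) = 1.905629
x(T) = p + (x₀−p)·cosh(ωT) + (ẋ₀/ω)·sinh(ωT) ⇒ p·(1 − cosh) = x(T) − x₀·cosh − (ẋ₀/ω)·sinh
numerator   = 0.5873 − (0.2923)·2.152074 − (0.4984/3.7651)·1.905629 = -0.294006
denominator = 1 − 2.152074 = -1.152074
p = -0.294006 / -1.152074 = 0.2552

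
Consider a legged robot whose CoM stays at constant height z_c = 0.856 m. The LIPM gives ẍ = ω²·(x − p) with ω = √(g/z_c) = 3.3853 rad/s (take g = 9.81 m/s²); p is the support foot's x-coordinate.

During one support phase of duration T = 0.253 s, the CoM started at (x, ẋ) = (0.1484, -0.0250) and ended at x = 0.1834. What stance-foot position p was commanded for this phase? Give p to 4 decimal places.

ωT = 3.3853·0.253 = 0.856481; cosh(ωT) = 1.389756, sinh(ωT) = 0.965103
x(T) = p + (x₀−p)·cosh(ωT) + (ẋ₀/ω)·sinh(ωT) ⇒ p·(1 − cosh) = x(T) − x₀·cosh − (ẋ₀/ω)·sinh
numerator   = 0.1834 − (0.1484)·1.389756 − (-0.0250/3.3853)·0.965103 = -0.015713
denominator = 1 − 1.389756 = -0.389756
p = -0.015713 / -0.389756 = 0.0403

p = 0.0403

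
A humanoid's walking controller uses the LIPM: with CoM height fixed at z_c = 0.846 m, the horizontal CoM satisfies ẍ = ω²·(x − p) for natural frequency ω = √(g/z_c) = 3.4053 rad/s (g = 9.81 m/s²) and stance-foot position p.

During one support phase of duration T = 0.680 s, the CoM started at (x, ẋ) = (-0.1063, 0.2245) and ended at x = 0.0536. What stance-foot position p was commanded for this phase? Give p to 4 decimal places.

p = -0.0648

ωT = 3.4053·0.680 = 2.315604; cosh(ωT) = 5.114873, sinh(ωT) = 5.016167
x(T) = p + (x₀−p)·cosh(ωT) + (ẋ₀/ω)·sinh(ωT) ⇒ p·(1 − cosh) = x(T) − x₀·cosh − (ẋ₀/ω)·sinh
numerator   = 0.0536 − (-0.1063)·5.114873 − (0.2245/3.4053)·5.016167 = 0.266612
denominator = 1 − 5.114873 = -4.114873
p = 0.266612 / -4.114873 = -0.0648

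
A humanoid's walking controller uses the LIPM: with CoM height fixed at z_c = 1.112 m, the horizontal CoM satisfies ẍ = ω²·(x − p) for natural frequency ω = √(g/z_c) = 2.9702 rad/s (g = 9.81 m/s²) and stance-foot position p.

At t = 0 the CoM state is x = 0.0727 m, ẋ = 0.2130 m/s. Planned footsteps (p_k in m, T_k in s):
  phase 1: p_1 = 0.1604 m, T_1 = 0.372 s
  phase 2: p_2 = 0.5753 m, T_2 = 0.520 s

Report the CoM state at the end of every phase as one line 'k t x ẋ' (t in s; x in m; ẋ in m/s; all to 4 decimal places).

1 0.3720 0.1099 0.0067
2 0.8920 -0.5597 -3.0748

phase 1: p=0.1604, T=0.372, ωT=1.104914, cosh=1.675103, sinh=1.343863; start (x,ẋ)=(0.072700, 0.213000) → end (x,ẋ)=(0.109865, 0.006739)
phase 2: p=0.5753, T=0.520, ωT=1.544504, cosh=2.449532, sinh=2.236115; start (x,ẋ)=(0.109865, 0.006739) → end (x,ẋ)=(-0.559725, -3.074776)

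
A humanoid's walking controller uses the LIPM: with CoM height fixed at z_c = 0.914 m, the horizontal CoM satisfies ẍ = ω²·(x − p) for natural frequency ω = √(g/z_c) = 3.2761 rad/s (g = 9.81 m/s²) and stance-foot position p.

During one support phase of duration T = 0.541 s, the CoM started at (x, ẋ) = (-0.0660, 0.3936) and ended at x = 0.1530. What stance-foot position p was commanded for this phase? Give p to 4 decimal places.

ωT = 3.2761·0.541 = 1.772370; cosh(ωT) = 3.027357, sinh(ωT) = 2.857427
x(T) = p + (x₀−p)·cosh(ωT) + (ẋ₀/ω)·sinh(ωT) ⇒ p·(1 − cosh) = x(T) − x₀·cosh − (ẋ₀/ω)·sinh
numerator   = 0.1530 − (-0.0660)·3.027357 − (0.3936/3.2761)·2.857427 = 0.009506
denominator = 1 − 3.027357 = -2.027357
p = 0.009506 / -2.027357 = -0.0047

p = -0.0047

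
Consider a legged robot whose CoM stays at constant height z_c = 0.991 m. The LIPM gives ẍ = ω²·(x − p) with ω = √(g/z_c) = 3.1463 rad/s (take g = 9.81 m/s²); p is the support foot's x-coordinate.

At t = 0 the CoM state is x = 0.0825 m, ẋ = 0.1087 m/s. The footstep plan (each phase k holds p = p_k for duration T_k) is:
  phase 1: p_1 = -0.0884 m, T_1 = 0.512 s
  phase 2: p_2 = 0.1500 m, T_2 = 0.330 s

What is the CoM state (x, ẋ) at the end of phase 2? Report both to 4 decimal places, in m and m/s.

x = 1.2287, ẋ = 3.6293

phase 1: p=-0.0884, T=0.512, ωT=1.610906, cosh=2.603525, sinh=2.403819; start (x,ẋ)=(0.082500, 0.108700) → end (x,ẋ)=(0.439591, 1.575543)
phase 2: p=0.1500, T=0.330, ωT=1.038279, cosh=1.589208, sinh=1.235144; start (x,ẋ)=(0.439591, 1.575543) → end (x,ẋ)=(1.228732, 3.629254)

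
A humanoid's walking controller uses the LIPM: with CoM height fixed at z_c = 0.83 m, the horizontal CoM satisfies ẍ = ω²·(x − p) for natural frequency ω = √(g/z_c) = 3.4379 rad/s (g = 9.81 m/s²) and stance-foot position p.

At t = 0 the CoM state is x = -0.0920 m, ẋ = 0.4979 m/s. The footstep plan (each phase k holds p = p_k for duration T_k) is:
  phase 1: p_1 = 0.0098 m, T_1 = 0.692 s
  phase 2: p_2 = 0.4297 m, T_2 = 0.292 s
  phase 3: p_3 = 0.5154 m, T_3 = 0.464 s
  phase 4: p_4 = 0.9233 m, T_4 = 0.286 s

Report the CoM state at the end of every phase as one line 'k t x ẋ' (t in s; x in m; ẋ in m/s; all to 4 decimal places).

phase 1: p=0.0098, T=0.692, ωT=2.379027, cosh=5.443517, sinh=5.350876; start (x,ẋ)=(-0.092000, 0.497900) → end (x,ẋ)=(0.230600, 0.837637)
phase 2: p=0.4297, T=0.292, ωT=1.003867, cosh=1.547636, sinh=1.181177; start (x,ẋ)=(0.230600, 0.837637) → end (x,ẋ)=(0.409357, 0.487859)
phase 3: p=0.5154, T=0.464, ωT=1.595186, cosh=2.566057, sinh=2.363186; start (x,ẋ)=(0.409357, 0.487859) → end (x,ẋ)=(0.578638, 0.390339)
phase 4: p=0.9233, T=0.286, ωT=0.983239, cosh=1.523599, sinh=1.149502; start (x,ẋ)=(0.578638, 0.390339) → end (x,ẋ)=(0.528688, -0.767339)

1 0.6920 0.2306 0.8376
2 0.9840 0.4094 0.4879
3 1.4480 0.5786 0.3903
4 1.7340 0.5287 -0.7673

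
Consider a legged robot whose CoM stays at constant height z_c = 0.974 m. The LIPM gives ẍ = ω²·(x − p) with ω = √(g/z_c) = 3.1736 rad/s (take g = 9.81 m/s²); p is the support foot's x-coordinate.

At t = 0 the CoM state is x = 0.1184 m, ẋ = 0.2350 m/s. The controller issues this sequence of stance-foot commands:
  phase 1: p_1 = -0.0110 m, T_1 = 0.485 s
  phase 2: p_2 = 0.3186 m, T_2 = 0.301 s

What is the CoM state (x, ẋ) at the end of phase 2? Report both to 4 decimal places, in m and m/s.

phase 1: p=-0.0110, T=0.485, ωT=1.539196, cosh=2.437697, sinh=2.223144; start (x,ẋ)=(0.118400, 0.235000) → end (x,ẋ)=(0.469058, 1.485824)
phase 2: p=0.3186, T=0.301, ωT=0.955254, cosh=1.492022, sinh=1.107308; start (x,ẋ)=(0.469058, 1.485824) → end (x,ẋ)=(1.061509, 2.745615)

x = 1.0615, ẋ = 2.7456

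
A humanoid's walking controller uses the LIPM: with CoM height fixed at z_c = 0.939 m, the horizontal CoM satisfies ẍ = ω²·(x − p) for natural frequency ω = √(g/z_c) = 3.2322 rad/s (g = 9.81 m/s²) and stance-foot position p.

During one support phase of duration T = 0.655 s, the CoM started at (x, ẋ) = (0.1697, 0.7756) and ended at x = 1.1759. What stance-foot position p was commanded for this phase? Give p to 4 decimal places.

p = 0.1622

ωT = 3.2322·0.655 = 2.117091; cosh(ωT) = 4.213659, sinh(ωT) = 4.093278
x(T) = p + (x₀−p)·cosh(ωT) + (ẋ₀/ω)·sinh(ωT) ⇒ p·(1 − cosh) = x(T) − x₀·cosh − (ẋ₀/ω)·sinh
numerator   = 1.1759 − (0.1697)·4.213659 − (0.7756/3.2322)·4.093278 = -0.521383
denominator = 1 − 4.213659 = -3.213659
p = -0.521383 / -3.213659 = 0.1622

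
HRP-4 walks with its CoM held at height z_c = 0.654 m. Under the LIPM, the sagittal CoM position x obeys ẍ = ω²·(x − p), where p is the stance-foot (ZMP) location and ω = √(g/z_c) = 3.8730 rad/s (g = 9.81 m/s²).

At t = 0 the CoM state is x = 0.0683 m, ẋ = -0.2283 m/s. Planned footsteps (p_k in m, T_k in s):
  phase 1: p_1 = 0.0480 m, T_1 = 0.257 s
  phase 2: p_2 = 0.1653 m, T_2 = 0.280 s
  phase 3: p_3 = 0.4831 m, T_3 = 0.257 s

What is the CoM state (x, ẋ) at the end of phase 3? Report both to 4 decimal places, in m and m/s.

phase 1: p=0.0480, T=0.257, ωT=0.995361, cosh=1.537645, sinh=1.168055; start (x,ẋ)=(0.068300, -0.228300) → end (x,ẋ)=(0.010361, -0.259210)
phase 2: p=0.1653, T=0.280, ωT=1.084440, cosh=1.647937, sinh=1.309846; start (x,ẋ)=(0.010361, -0.259210) → end (x,ẋ)=(-0.177694, -1.213170)
phase 3: p=0.4831, T=0.257, ωT=0.995361, cosh=1.537645, sinh=1.168055; start (x,ẋ)=(-0.177694, -1.213170) → end (x,ẋ)=(-0.898846, -4.854776)

x = -0.8988, ẋ = -4.8548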